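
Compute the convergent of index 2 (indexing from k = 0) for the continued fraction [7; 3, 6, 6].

139/19

Using pₖ = aₖpₖ₋₁ + pₖ₋₂, qₖ = aₖqₖ₋₁ + qₖ₋₂ (with p₋₁=1, p₋₂=0, q₋₁=0, q₋₂=1):
  k=0: a=7, p=7, q=1
  k=1: a=3, p=22, q=3
  k=2: a=6, p=139, q=19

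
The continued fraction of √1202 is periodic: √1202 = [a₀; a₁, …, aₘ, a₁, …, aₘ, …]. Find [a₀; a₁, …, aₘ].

a₀ = ⌊√1202⌋ = 34.
With m₀=0, d₀=1 and mₖ₊₁ = dₖaₖ − mₖ, dₖ₊₁ = (n − mₖ₊₁²)/dₖ, aₖ₊₁ = ⌊(a₀+mₖ₊₁)/dₖ₊₁⌋:
  k=1: m=34, d=46, a=1
  k=2: m=12, d=23, a=2
  k=3: m=34, d=2, a=34
  k=4: m=34, d=23, a=2
  k=5: m=12, d=46, a=1
  k=6: m=34, d=1, a=68
d=1 and a=2a₀=68 at k=6, so the next step gives (m, d) = (34, 46) again — its k=1 value — and the period has length 6.

[34; 1, 2, 34, 2, 1, 68]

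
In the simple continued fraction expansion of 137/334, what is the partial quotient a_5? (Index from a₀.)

137 = 0·334 + 137   →  a_0 = 0
334 = 2·137 + 60   →  a_1 = 2
137 = 2·60 + 17   →  a_2 = 2
60 = 3·17 + 9   →  a_3 = 3
17 = 1·9 + 8   →  a_4 = 1
9 = 1·8 + 1   →  a_5 = 1

1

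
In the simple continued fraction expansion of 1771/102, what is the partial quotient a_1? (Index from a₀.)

2

1771 = 17·102 + 37   →  a_0 = 17
102 = 2·37 + 28   →  a_1 = 2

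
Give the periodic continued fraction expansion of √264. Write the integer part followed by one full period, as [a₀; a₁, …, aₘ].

a₀ = ⌊√264⌋ = 16.
With m₀=0, d₀=1 and mₖ₊₁ = dₖaₖ − mₖ, dₖ₊₁ = (n − mₖ₊₁²)/dₖ, aₖ₊₁ = ⌊(a₀+mₖ₊₁)/dₖ₊₁⌋:
  k=1: m=16, d=8, a=4
  k=2: m=16, d=1, a=32
d=1 and a=2a₀=32 at k=2, so the next step gives (m, d) = (16, 8) again — its k=1 value — and the period has length 2.

[16; 4, 32]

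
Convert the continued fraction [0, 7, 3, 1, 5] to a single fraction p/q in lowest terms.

23/167

Using pₖ = aₖpₖ₋₁ + pₖ₋₂ and qₖ = aₖqₖ₋₁ + qₖ₋₂:
  k=0: a=0, p=0, q=1
  k=1: a=7, p=1, q=7
  k=2: a=3, p=3, q=22
  k=3: a=1, p=4, q=29
  k=4: a=5, p=23, q=167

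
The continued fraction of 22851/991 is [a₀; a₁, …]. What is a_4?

1

22851 = 23·991 + 58   →  a_0 = 23
991 = 17·58 + 5   →  a_1 = 17
58 = 11·5 + 3   →  a_2 = 11
5 = 1·3 + 2   →  a_3 = 1
3 = 1·2 + 1   →  a_4 = 1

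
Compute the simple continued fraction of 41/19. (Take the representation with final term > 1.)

41 = 2×19 + 3
19 = 6×3 + 1
3 = 3×1 + 0  (stop)
So 41/19 = [2; 6, 3].

[2; 6, 3]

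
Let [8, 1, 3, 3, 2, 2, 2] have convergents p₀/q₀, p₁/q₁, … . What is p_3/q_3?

114/13

Using pₖ = aₖpₖ₋₁ + pₖ₋₂, qₖ = aₖqₖ₋₁ + qₖ₋₂ (with p₋₁=1, p₋₂=0, q₋₁=0, q₋₂=1):
  k=0: a=8, p=8, q=1
  k=1: a=1, p=9, q=1
  k=2: a=3, p=35, q=4
  k=3: a=3, p=114, q=13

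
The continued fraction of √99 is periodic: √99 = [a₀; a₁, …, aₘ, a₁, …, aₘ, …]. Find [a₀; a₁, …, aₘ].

a₀ = ⌊√99⌋ = 9.
With m₀=0, d₀=1 and mₖ₊₁ = dₖaₖ − mₖ, dₖ₊₁ = (n − mₖ₊₁²)/dₖ, aₖ₊₁ = ⌊(a₀+mₖ₊₁)/dₖ₊₁⌋:
  k=1: m=9, d=18, a=1
  k=2: m=9, d=1, a=18
d=1 and a=2a₀=18 at k=2, so the next step gives (m, d) = (9, 18) again — its k=1 value — and the period has length 2.

[9; 1, 18]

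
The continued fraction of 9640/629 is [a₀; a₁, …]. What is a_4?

9640 = 15·629 + 205   →  a_0 = 15
629 = 3·205 + 14   →  a_1 = 3
205 = 14·14 + 9   →  a_2 = 14
14 = 1·9 + 5   →  a_3 = 1
9 = 1·5 + 4   →  a_4 = 1

1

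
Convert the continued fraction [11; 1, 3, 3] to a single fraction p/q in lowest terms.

Using pₖ = aₖpₖ₋₁ + pₖ₋₂ and qₖ = aₖqₖ₋₁ + qₖ₋₂:
  k=0: a=11, p=11, q=1
  k=1: a=1, p=12, q=1
  k=2: a=3, p=47, q=4
  k=3: a=3, p=153, q=13

153/13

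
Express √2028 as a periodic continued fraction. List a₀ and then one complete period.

a₀ = ⌊√2028⌋ = 45.

[45; 30, 90]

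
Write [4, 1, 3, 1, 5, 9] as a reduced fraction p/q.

Using pₖ = aₖpₖ₋₁ + pₖ₋₂ and qₖ = aₖqₖ₋₁ + qₖ₋₂:
  k=0: a=4, p=4, q=1
  k=1: a=1, p=5, q=1
  k=2: a=3, p=19, q=4
  k=3: a=1, p=24, q=5
  k=4: a=5, p=139, q=29
  k=5: a=9, p=1275, q=266

1275/266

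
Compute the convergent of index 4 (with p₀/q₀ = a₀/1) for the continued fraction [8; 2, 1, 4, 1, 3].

Using pₖ = aₖpₖ₋₁ + pₖ₋₂, qₖ = aₖqₖ₋₁ + qₖ₋₂ (with p₋₁=1, p₋₂=0, q₋₁=0, q₋₂=1):
  k=0: a=8, p=8, q=1
  k=1: a=2, p=17, q=2
  k=2: a=1, p=25, q=3
  k=3: a=4, p=117, q=14
  k=4: a=1, p=142, q=17

142/17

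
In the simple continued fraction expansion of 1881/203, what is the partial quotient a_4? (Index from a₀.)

1881 = 9·203 + 54   →  a_0 = 9
203 = 3·54 + 41   →  a_1 = 3
54 = 1·41 + 13   →  a_2 = 1
41 = 3·13 + 2   →  a_3 = 3
13 = 6·2 + 1   →  a_4 = 6

6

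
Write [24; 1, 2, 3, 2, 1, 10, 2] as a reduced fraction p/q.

18251/739

Fold from the inside: start with 2/1.
  10 + 1/2 = 21/2
  1 + 2/21 = 23/21
  2 + 21/23 = 67/23
  3 + 23/67 = 224/67
  2 + 67/224 = 515/224
  1 + 224/515 = 739/515
  24 + 515/739 = 18251/739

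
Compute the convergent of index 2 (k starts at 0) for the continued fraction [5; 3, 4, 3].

69/13

Using pₖ = aₖpₖ₋₁ + pₖ₋₂, qₖ = aₖqₖ₋₁ + qₖ₋₂ (with p₋₁=1, p₋₂=0, q₋₁=0, q₋₂=1):
  k=0: a=5, p=5, q=1
  k=1: a=3, p=16, q=3
  k=2: a=4, p=69, q=13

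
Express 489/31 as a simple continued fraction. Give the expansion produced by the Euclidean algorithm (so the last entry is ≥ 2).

489 = 15×31 + 24
31 = 1×24 + 7
24 = 3×7 + 3
7 = 2×3 + 1
3 = 3×1 + 0  (stop)
So 489/31 = [15; 1, 3, 2, 3].

[15; 1, 3, 2, 3]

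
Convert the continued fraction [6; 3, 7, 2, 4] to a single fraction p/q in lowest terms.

1327/210

Using pₖ = aₖpₖ₋₁ + pₖ₋₂ and qₖ = aₖqₖ₋₁ + qₖ₋₂:
  k=0: a=6, p=6, q=1
  k=1: a=3, p=19, q=3
  k=2: a=7, p=139, q=22
  k=3: a=2, p=297, q=47
  k=4: a=4, p=1327, q=210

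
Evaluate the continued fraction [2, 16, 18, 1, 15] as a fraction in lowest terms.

Using pₖ = aₖpₖ₋₁ + pₖ₋₂ and qₖ = aₖqₖ₋₁ + qₖ₋₂:
  k=0: a=2, p=2, q=1
  k=1: a=16, p=33, q=16
  k=2: a=18, p=596, q=289
  k=3: a=1, p=629, q=305
  k=4: a=15, p=10031, q=4864

10031/4864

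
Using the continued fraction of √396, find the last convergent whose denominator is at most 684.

√396 = [19; 1, 8, 1, 38, …] (period length 4).
Convergents:
  p_0/q_0 = 19/1
  p_1/q_1 = 20/1
  p_2/q_2 = 179/9
  p_3/q_3 = 199/10
  p_4/q_4 = 7741/389
  p_5/q_5 = 7940/399
  p_6/q_6 = 71261/3581
q_5 = 399 ≤ 684 < 3581 = q_6, so the answer is 7940/399.

7940/399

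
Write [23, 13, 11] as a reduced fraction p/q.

Fold from the inside: start with 11/1.
  13 + 1/11 = 144/11
  23 + 11/144 = 3323/144

3323/144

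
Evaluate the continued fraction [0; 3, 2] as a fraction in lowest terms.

Using pₖ = aₖpₖ₋₁ + pₖ₋₂ and qₖ = aₖqₖ₋₁ + qₖ₋₂:
  k=0: a=0, p=0, q=1
  k=1: a=3, p=1, q=3
  k=2: a=2, p=2, q=7

2/7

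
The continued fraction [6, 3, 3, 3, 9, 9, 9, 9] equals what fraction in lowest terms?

1462501/232035

Using pₖ = aₖpₖ₋₁ + pₖ₋₂ and qₖ = aₖqₖ₋₁ + qₖ₋₂:
  k=0: a=6, p=6, q=1
  k=1: a=3, p=19, q=3
  k=2: a=3, p=63, q=10
  k=3: a=3, p=208, q=33
  k=4: a=9, p=1935, q=307
  k=5: a=9, p=17623, q=2796
  k=6: a=9, p=160542, q=25471
  k=7: a=9, p=1462501, q=232035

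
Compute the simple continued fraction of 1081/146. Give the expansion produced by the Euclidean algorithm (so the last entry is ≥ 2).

[7; 2, 2, 9, 3]

1081 = 7×146 + 59
146 = 2×59 + 28
59 = 2×28 + 3
28 = 9×3 + 1
3 = 3×1 + 0  (stop)
So 1081/146 = [7; 2, 2, 9, 3].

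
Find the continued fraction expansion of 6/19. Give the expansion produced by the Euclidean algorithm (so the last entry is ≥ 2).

6 = 0×19 + 6
19 = 3×6 + 1
6 = 6×1 + 0  (stop)
So 6/19 = [0; 3, 6].

[0; 3, 6]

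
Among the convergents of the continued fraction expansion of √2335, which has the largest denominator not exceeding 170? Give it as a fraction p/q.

4204/87

√2335 = [48; 3, 9, 3, 96, …] (period length 4).
Convergents:
  p_0/q_0 = 48/1
  p_1/q_1 = 145/3
  p_2/q_2 = 1353/28
  p_3/q_3 = 4204/87
  p_4/q_4 = 404937/8380
q_3 = 87 ≤ 170 < 8380 = q_4, so the answer is 4204/87.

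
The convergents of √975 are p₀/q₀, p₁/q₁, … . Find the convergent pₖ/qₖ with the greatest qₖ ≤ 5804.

√975 = [31; 4, 2, 4, 62, …] (period length 4).
Convergents:
  p_0/q_0 = 31/1
  p_1/q_1 = 125/4
  p_2/q_2 = 281/9
  p_3/q_3 = 1249/40
  p_4/q_4 = 77719/2489
  p_5/q_5 = 312125/9996
q_4 = 2489 ≤ 5804 < 9996 = q_5, so the answer is 77719/2489.

77719/2489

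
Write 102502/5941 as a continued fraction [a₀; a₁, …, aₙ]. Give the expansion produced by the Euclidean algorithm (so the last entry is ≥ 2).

102502 = 17*5941 + 1505
5941 = 3*1505 + 1426
1505 = 1*1426 + 79
1426 = 18*79 + 4
79 = 19*4 + 3
4 = 1*3 + 1
3 = 3*1 + 0  (stop)
So 102502/5941 = [17; 3, 1, 18, 19, 1, 3].

[17; 3, 1, 18, 19, 1, 3]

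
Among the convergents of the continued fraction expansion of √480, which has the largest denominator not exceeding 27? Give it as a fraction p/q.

√480 = [21; 1, 9, 1, 42, …] (period length 4).
Convergents:
  p_0/q_0 = 21/1
  p_1/q_1 = 22/1
  p_2/q_2 = 219/10
  p_3/q_3 = 241/11
  p_4/q_4 = 10341/472
q_3 = 11 ≤ 27 < 472 = q_4, so the answer is 241/11.

241/11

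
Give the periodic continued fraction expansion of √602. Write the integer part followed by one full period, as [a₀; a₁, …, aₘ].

a₀ = ⌊√602⌋ = 24.

[24; 1, 1, 6, 1, 1, 48]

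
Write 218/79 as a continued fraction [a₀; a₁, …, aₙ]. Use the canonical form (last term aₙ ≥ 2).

218 = 2×79 + 60
79 = 1×60 + 19
60 = 3×19 + 3
19 = 6×3 + 1
3 = 3×1 + 0  (stop)
So 218/79 = [2; 1, 3, 6, 3].

[2; 1, 3, 6, 3]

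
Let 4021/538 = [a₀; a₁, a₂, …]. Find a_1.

2

4021 = 7·538 + 255   →  a_0 = 7
538 = 2·255 + 28   →  a_1 = 2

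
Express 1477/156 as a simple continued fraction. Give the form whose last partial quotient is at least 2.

1477 = 9*156 + 73
156 = 2*73 + 10
73 = 7*10 + 3
10 = 3*3 + 1
3 = 3*1 + 0  (stop)
So 1477/156 = [9; 2, 7, 3, 3].

[9; 2, 7, 3, 3]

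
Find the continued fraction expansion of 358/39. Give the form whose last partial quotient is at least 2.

[9; 5, 1, 1, 3]

358 = 9·39 + 7
39 = 5·7 + 4
7 = 1·4 + 3
4 = 1·3 + 1
3 = 3·1 + 0  (stop)
So 358/39 = [9; 5, 1, 1, 3].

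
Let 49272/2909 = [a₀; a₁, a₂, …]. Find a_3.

13

49272 = 16·2909 + 2728   →  a_0 = 16
2909 = 1·2728 + 181   →  a_1 = 1
2728 = 15·181 + 13   →  a_2 = 15
181 = 13·13 + 12   →  a_3 = 13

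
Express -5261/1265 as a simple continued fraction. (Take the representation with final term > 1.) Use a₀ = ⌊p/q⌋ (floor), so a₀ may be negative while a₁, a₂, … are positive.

[-5; 1, 5, 3, 2, 2, 5, 2]

-5261 = -5*1265 + 1064
1265 = 1*1064 + 201
1064 = 5*201 + 59
201 = 3*59 + 24
59 = 2*24 + 11
24 = 2*11 + 2
11 = 5*2 + 1
2 = 2*1 + 0  (stop)
So -5261/1265 = [-5; 1, 5, 3, 2, 2, 5, 2].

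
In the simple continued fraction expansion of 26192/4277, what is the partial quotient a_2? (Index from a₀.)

14

26192 = 6·4277 + 530   →  a_0 = 6
4277 = 8·530 + 37   →  a_1 = 8
530 = 14·37 + 12   →  a_2 = 14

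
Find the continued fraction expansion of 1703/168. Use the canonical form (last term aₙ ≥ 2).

[10; 7, 3, 3, 2]

1703 = 10*168 + 23
168 = 7*23 + 7
23 = 3*7 + 2
7 = 3*2 + 1
2 = 2*1 + 0  (stop)
So 1703/168 = [10; 7, 3, 3, 2].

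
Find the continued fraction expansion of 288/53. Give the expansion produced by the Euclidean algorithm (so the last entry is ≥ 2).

288 = 5×53 + 23
53 = 2×23 + 7
23 = 3×7 + 2
7 = 3×2 + 1
2 = 2×1 + 0  (stop)
So 288/53 = [5; 2, 3, 3, 2].

[5; 2, 3, 3, 2]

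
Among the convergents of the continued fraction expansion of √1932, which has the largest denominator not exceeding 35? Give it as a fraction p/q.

967/22

√1932 = [43; 1, 20, 1, 86, …] (period length 4).
Convergents:
  p_0/q_0 = 43/1
  p_1/q_1 = 44/1
  p_2/q_2 = 923/21
  p_3/q_3 = 967/22
  p_4/q_4 = 84085/1913
q_3 = 22 ≤ 35 < 1913 = q_4, so the answer is 967/22.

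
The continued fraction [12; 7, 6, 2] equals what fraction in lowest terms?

Fold from the inside: start with 2/1.
  6 + 1/2 = 13/2
  7 + 2/13 = 93/13
  12 + 13/93 = 1129/93

1129/93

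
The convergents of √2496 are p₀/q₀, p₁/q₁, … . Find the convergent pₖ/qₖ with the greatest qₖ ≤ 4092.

√2496 = [49; 1, 23, 1, 98, …] (period length 4).
Convergents:
  p_0/q_0 = 49/1
  p_1/q_1 = 50/1
  p_2/q_2 = 1199/24
  p_3/q_3 = 1249/25
  p_4/q_4 = 123601/2474
  p_5/q_5 = 124850/2499
  p_6/q_6 = 2995151/59951
q_5 = 2499 ≤ 4092 < 59951 = q_6, so the answer is 124850/2499.

124850/2499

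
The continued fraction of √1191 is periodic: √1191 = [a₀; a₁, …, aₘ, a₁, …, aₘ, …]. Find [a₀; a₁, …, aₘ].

[34; 1, 1, 22, 1, 1, 68]

a₀ = ⌊√1191⌋ = 34.
With m₀=0, d₀=1 and mₖ₊₁ = dₖaₖ − mₖ, dₖ₊₁ = (n − mₖ₊₁²)/dₖ, aₖ₊₁ = ⌊(a₀+mₖ₊₁)/dₖ₊₁⌋:
  k=1: m=34, d=35, a=1
  k=2: m=1, d=34, a=1
  k=3: m=33, d=3, a=22
  k=4: m=33, d=34, a=1
  k=5: m=1, d=35, a=1
  k=6: m=34, d=1, a=68
d=1 and a=2a₀=68 at k=6, so the next step gives (m, d) = (34, 35) again — its k=1 value — and the period has length 6.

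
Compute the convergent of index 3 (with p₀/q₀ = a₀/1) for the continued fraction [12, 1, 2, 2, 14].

Using pₖ = aₖpₖ₋₁ + pₖ₋₂, qₖ = aₖqₖ₋₁ + qₖ₋₂ (with p₋₁=1, p₋₂=0, q₋₁=0, q₋₂=1):
  k=0: a=12, p=12, q=1
  k=1: a=1, p=13, q=1
  k=2: a=2, p=38, q=3
  k=3: a=2, p=89, q=7

89/7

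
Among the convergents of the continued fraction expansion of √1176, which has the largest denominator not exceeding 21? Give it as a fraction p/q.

583/17

√1176 = [34; 3, 2, 2, 2, 3, 68, …] (period length 6).
Convergents:
  p_0/q_0 = 34/1
  p_1/q_1 = 103/3
  p_2/q_2 = 240/7
  p_3/q_3 = 583/17
  p_4/q_4 = 1406/41
q_3 = 17 ≤ 21 < 41 = q_4, so the answer is 583/17.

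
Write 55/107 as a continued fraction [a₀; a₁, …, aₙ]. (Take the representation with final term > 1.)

55 = 0·107 + 55
107 = 1·55 + 52
55 = 1·52 + 3
52 = 17·3 + 1
3 = 3·1 + 0  (stop)
So 55/107 = [0; 1, 1, 17, 3].

[0; 1, 1, 17, 3]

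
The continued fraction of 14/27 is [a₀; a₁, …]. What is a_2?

14 = 0·27 + 14   →  a_0 = 0
27 = 1·14 + 13   →  a_1 = 1
14 = 1·13 + 1   →  a_2 = 1

1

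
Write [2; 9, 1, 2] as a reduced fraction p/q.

Using pₖ = aₖpₖ₋₁ + pₖ₋₂ and qₖ = aₖqₖ₋₁ + qₖ₋₂:
  k=0: a=2, p=2, q=1
  k=1: a=9, p=19, q=9
  k=2: a=1, p=21, q=10
  k=3: a=2, p=61, q=29

61/29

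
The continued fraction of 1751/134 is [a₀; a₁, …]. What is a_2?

1751 = 13·134 + 9   →  a_0 = 13
134 = 14·9 + 8   →  a_1 = 14
9 = 1·8 + 1   →  a_2 = 1

1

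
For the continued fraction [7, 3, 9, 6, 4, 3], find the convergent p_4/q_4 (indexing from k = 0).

5213/712

Using pₖ = aₖpₖ₋₁ + pₖ₋₂, qₖ = aₖqₖ₋₁ + qₖ₋₂ (with p₋₁=1, p₋₂=0, q₋₁=0, q₋₂=1):
  k=0: a=7, p=7, q=1
  k=1: a=3, p=22, q=3
  k=2: a=9, p=205, q=28
  k=3: a=6, p=1252, q=171
  k=4: a=4, p=5213, q=712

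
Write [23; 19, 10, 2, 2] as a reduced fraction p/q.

Fold from the inside: start with 2/1.
  2 + 1/2 = 5/2
  10 + 2/5 = 52/5
  19 + 5/52 = 993/52
  23 + 52/993 = 22891/993

22891/993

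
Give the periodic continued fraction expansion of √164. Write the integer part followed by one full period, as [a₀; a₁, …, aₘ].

[12; 1, 4, 6, 4, 1, 24]

a₀ = ⌊√164⌋ = 12.
With m₀=0, d₀=1 and mₖ₊₁ = dₖaₖ − mₖ, dₖ₊₁ = (n − mₖ₊₁²)/dₖ, aₖ₊₁ = ⌊(a₀+mₖ₊₁)/dₖ₊₁⌋:
  k=1: m=12, d=20, a=1
  k=2: m=8, d=5, a=4
  k=3: m=12, d=4, a=6
  k=4: m=12, d=5, a=4
  k=5: m=8, d=20, a=1
  k=6: m=12, d=1, a=24
d=1 and a=2a₀=24 at k=6, so the next step gives (m, d) = (12, 20) again — its k=1 value — and the period has length 6.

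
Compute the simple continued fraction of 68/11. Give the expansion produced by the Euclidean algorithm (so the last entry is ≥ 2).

68 = 6·11 + 2
11 = 5·2 + 1
2 = 2·1 + 0  (stop)
So 68/11 = [6; 5, 2].

[6; 5, 2]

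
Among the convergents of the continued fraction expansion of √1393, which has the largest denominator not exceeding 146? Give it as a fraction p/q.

3583/96

√1393 = [37; 3, 10, 3, 74, …] (period length 4).
Convergents:
  p_0/q_0 = 37/1
  p_1/q_1 = 112/3
  p_2/q_2 = 1157/31
  p_3/q_3 = 3583/96
  p_4/q_4 = 266299/7135
q_3 = 96 ≤ 146 < 7135 = q_4, so the answer is 3583/96.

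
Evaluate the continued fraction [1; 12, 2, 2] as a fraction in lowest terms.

Using pₖ = aₖpₖ₋₁ + pₖ₋₂ and qₖ = aₖqₖ₋₁ + qₖ₋₂:
  k=0: a=1, p=1, q=1
  k=1: a=12, p=13, q=12
  k=2: a=2, p=27, q=25
  k=3: a=2, p=67, q=62

67/62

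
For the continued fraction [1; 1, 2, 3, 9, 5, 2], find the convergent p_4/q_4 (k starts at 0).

158/93

Using pₖ = aₖpₖ₋₁ + pₖ₋₂, qₖ = aₖqₖ₋₁ + qₖ₋₂ (with p₋₁=1, p₋₂=0, q₋₁=0, q₋₂=1):
  k=0: a=1, p=1, q=1
  k=1: a=1, p=2, q=1
  k=2: a=2, p=5, q=3
  k=3: a=3, p=17, q=10
  k=4: a=9, p=158, q=93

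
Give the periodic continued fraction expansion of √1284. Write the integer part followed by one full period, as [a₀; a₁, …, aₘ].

[35; 1, 4, 1, 70]

a₀ = ⌊√1284⌋ = 35.
With m₀=0, d₀=1 and mₖ₊₁ = dₖaₖ − mₖ, dₖ₊₁ = (n − mₖ₊₁²)/dₖ, aₖ₊₁ = ⌊(a₀+mₖ₊₁)/dₖ₊₁⌋:
  k=1: m=35, d=59, a=1
  k=2: m=24, d=12, a=4
  k=3: m=24, d=59, a=1
  k=4: m=35, d=1, a=70
d=1 and a=2a₀=70 at k=4, so the next step gives (m, d) = (35, 59) again — its k=1 value — and the period has length 4.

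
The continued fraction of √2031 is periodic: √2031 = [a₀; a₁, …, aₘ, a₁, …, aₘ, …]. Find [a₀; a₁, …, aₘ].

a₀ = ⌊√2031⌋ = 45.
With m₀=0, d₀=1 and mₖ₊₁ = dₖaₖ − mₖ, dₖ₊₁ = (n − mₖ₊₁²)/dₖ, aₖ₊₁ = ⌊(a₀+mₖ₊₁)/dₖ₊₁⌋:
  k=1: m=45, d=6, a=15
  k=2: m=45, d=1, a=90
d=1 and a=2a₀=90 at k=2, so the next step gives (m, d) = (45, 6) again — its k=1 value — and the period has length 2.

[45; 15, 90]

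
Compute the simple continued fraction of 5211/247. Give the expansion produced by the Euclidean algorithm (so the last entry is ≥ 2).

5211 = 21*247 + 24
247 = 10*24 + 7
24 = 3*7 + 3
7 = 2*3 + 1
3 = 3*1 + 0  (stop)
So 5211/247 = [21; 10, 3, 2, 3].

[21; 10, 3, 2, 3]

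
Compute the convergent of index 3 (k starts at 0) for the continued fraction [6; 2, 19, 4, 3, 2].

Using pₖ = aₖpₖ₋₁ + pₖ₋₂, qₖ = aₖqₖ₋₁ + qₖ₋₂ (with p₋₁=1, p₋₂=0, q₋₁=0, q₋₂=1):
  k=0: a=6, p=6, q=1
  k=1: a=2, p=13, q=2
  k=2: a=19, p=253, q=39
  k=3: a=4, p=1025, q=158

1025/158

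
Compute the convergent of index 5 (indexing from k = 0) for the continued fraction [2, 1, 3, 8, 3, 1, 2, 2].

Using pₖ = aₖpₖ₋₁ + pₖ₋₂, qₖ = aₖqₖ₋₁ + qₖ₋₂ (with p₋₁=1, p₋₂=0, q₋₁=0, q₋₂=1):
  k=0: a=2, p=2, q=1
  k=1: a=1, p=3, q=1
  k=2: a=3, p=11, q=4
  k=3: a=8, p=91, q=33
  k=4: a=3, p=284, q=103
  k=5: a=1, p=375, q=136

375/136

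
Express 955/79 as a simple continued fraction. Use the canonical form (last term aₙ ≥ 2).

955 = 12*79 + 7
79 = 11*7 + 2
7 = 3*2 + 1
2 = 2*1 + 0  (stop)
So 955/79 = [12; 11, 3, 2].

[12; 11, 3, 2]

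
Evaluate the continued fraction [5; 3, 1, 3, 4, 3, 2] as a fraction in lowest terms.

Using pₖ = aₖpₖ₋₁ + pₖ₋₂ and qₖ = aₖqₖ₋₁ + qₖ₋₂:
  k=0: a=5, p=5, q=1
  k=1: a=3, p=16, q=3
  k=2: a=1, p=21, q=4
  k=3: a=3, p=79, q=15
  k=4: a=4, p=337, q=64
  k=5: a=3, p=1090, q=207
  k=6: a=2, p=2517, q=478

2517/478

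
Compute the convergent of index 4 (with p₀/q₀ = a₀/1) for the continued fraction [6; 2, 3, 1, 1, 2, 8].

103/16

Using pₖ = aₖpₖ₋₁ + pₖ₋₂, qₖ = aₖqₖ₋₁ + qₖ₋₂ (with p₋₁=1, p₋₂=0, q₋₁=0, q₋₂=1):
  k=0: a=6, p=6, q=1
  k=1: a=2, p=13, q=2
  k=2: a=3, p=45, q=7
  k=3: a=1, p=58, q=9
  k=4: a=1, p=103, q=16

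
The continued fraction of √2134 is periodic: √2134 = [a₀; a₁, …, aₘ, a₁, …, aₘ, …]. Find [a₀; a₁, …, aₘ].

a₀ = ⌊√2134⌋ = 46.
With m₀=0, d₀=1 and mₖ₊₁ = dₖaₖ − mₖ, dₖ₊₁ = (n − mₖ₊₁²)/dₖ, aₖ₊₁ = ⌊(a₀+mₖ₊₁)/dₖ₊₁⌋:
  k=1: m=46, d=18, a=5
  k=2: m=44, d=11, a=8
  k=3: m=44, d=18, a=5
  k=4: m=46, d=1, a=92
d=1 and a=2a₀=92 at k=4, so the next step gives (m, d) = (46, 18) again — its k=1 value — and the period has length 4.

[46; 5, 8, 5, 92]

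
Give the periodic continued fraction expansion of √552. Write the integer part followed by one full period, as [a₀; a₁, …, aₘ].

a₀ = ⌊√552⌋ = 23.
With m₀=0, d₀=1 and mₖ₊₁ = dₖaₖ − mₖ, dₖ₊₁ = (n − mₖ₊₁²)/dₖ, aₖ₊₁ = ⌊(a₀+mₖ₊₁)/dₖ₊₁⌋:
  k=1: m=23, d=23, a=2
  k=2: m=23, d=1, a=46
d=1 and a=2a₀=46 at k=2, so the next step gives (m, d) = (23, 23) again — its k=1 value — and the period has length 2.

[23; 2, 46]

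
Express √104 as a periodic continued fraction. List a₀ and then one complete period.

[10; 5, 20]

a₀ = ⌊√104⌋ = 10.
With m₀=0, d₀=1 and mₖ₊₁ = dₖaₖ − mₖ, dₖ₊₁ = (n − mₖ₊₁²)/dₖ, aₖ₊₁ = ⌊(a₀+mₖ₊₁)/dₖ₊₁⌋:
  k=1: m=10, d=4, a=5
  k=2: m=10, d=1, a=20
d=1 and a=2a₀=20 at k=2, so the next step gives (m, d) = (10, 4) again — its k=1 value — and the period has length 2.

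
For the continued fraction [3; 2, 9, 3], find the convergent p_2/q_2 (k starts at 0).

Using pₖ = aₖpₖ₋₁ + pₖ₋₂, qₖ = aₖqₖ₋₁ + qₖ₋₂ (with p₋₁=1, p₋₂=0, q₋₁=0, q₋₂=1):
  k=0: a=3, p=3, q=1
  k=1: a=2, p=7, q=2
  k=2: a=9, p=66, q=19

66/19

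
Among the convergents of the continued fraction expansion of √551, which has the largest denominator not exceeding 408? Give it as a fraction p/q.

8380/357

√551 = [23; 2, 8, 1, 8, 2, 46, …] (period length 6).
Convergents:
  p_0/q_0 = 23/1
  p_1/q_1 = 47/2
  p_2/q_2 = 399/17
  p_3/q_3 = 446/19
  p_4/q_4 = 3967/169
  p_5/q_5 = 8380/357
  p_6/q_6 = 389447/16591
q_5 = 357 ≤ 408 < 16591 = q_6, so the answer is 8380/357.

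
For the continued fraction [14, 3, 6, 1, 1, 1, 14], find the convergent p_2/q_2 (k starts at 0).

272/19

Using pₖ = aₖpₖ₋₁ + pₖ₋₂, qₖ = aₖqₖ₋₁ + qₖ₋₂ (with p₋₁=1, p₋₂=0, q₋₁=0, q₋₂=1):
  k=0: a=14, p=14, q=1
  k=1: a=3, p=43, q=3
  k=2: a=6, p=272, q=19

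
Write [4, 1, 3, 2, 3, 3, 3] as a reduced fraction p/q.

Fold from the inside: start with 3/1.
  3 + 1/3 = 10/3
  3 + 3/10 = 33/10
  2 + 10/33 = 76/33
  3 + 33/76 = 261/76
  1 + 76/261 = 337/261
  4 + 261/337 = 1609/337

1609/337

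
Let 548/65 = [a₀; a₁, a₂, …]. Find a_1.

2

548 = 8·65 + 28   →  a_0 = 8
65 = 2·28 + 9   →  a_1 = 2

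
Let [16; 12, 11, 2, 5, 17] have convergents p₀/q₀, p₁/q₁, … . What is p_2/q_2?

Using pₖ = aₖpₖ₋₁ + pₖ₋₂, qₖ = aₖqₖ₋₁ + qₖ₋₂ (with p₋₁=1, p₋₂=0, q₋₁=0, q₋₂=1):
  k=0: a=16, p=16, q=1
  k=1: a=12, p=193, q=12
  k=2: a=11, p=2139, q=133

2139/133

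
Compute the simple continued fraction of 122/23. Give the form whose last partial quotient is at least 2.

[5; 3, 3, 2]

122 = 5*23 + 7
23 = 3*7 + 2
7 = 3*2 + 1
2 = 2*1 + 0  (stop)
So 122/23 = [5; 3, 3, 2].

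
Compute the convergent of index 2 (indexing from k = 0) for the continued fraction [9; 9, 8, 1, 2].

665/73

Using pₖ = aₖpₖ₋₁ + pₖ₋₂, qₖ = aₖqₖ₋₁ + qₖ₋₂ (with p₋₁=1, p₋₂=0, q₋₁=0, q₋₂=1):
  k=0: a=9, p=9, q=1
  k=1: a=9, p=82, q=9
  k=2: a=8, p=665, q=73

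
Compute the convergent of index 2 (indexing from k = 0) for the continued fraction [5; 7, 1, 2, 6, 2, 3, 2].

41/8

Using pₖ = aₖpₖ₋₁ + pₖ₋₂, qₖ = aₖqₖ₋₁ + qₖ₋₂ (with p₋₁=1, p₋₂=0, q₋₁=0, q₋₂=1):
  k=0: a=5, p=5, q=1
  k=1: a=7, p=36, q=7
  k=2: a=1, p=41, q=8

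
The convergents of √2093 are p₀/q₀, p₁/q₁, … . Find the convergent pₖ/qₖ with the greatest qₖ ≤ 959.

16790/367

√2093 = [45; 1, 2, 1, 90, …] (period length 4).
Convergents:
  p_0/q_0 = 45/1
  p_1/q_1 = 46/1
  p_2/q_2 = 137/3
  p_3/q_3 = 183/4
  p_4/q_4 = 16607/363
  p_5/q_5 = 16790/367
  p_6/q_6 = 50187/1097
q_5 = 367 ≤ 959 < 1097 = q_6, so the answer is 16790/367.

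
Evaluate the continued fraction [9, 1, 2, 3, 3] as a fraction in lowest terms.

320/33

Using pₖ = aₖpₖ₋₁ + pₖ₋₂ and qₖ = aₖqₖ₋₁ + qₖ₋₂:
  k=0: a=9, p=9, q=1
  k=1: a=1, p=10, q=1
  k=2: a=2, p=29, q=3
  k=3: a=3, p=97, q=10
  k=4: a=3, p=320, q=33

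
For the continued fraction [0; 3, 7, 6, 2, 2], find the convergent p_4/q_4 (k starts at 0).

93/292

Using pₖ = aₖpₖ₋₁ + pₖ₋₂, qₖ = aₖqₖ₋₁ + qₖ₋₂ (with p₋₁=1, p₋₂=0, q₋₁=0, q₋₂=1):
  k=0: a=0, p=0, q=1
  k=1: a=3, p=1, q=3
  k=2: a=7, p=7, q=22
  k=3: a=6, p=43, q=135
  k=4: a=2, p=93, q=292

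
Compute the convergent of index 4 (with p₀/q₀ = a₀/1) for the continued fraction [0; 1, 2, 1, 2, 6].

Using pₖ = aₖpₖ₋₁ + pₖ₋₂, qₖ = aₖqₖ₋₁ + qₖ₋₂ (with p₋₁=1, p₋₂=0, q₋₁=0, q₋₂=1):
  k=0: a=0, p=0, q=1
  k=1: a=1, p=1, q=1
  k=2: a=2, p=2, q=3
  k=3: a=1, p=3, q=4
  k=4: a=2, p=8, q=11

8/11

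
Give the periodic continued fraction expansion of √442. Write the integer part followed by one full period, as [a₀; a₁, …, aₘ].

a₀ = ⌊√442⌋ = 21.
With m₀=0, d₀=1 and mₖ₊₁ = dₖaₖ − mₖ, dₖ₊₁ = (n − mₖ₊₁²)/dₖ, aₖ₊₁ = ⌊(a₀+mₖ₊₁)/dₖ₊₁⌋:
  k=1: m=21, d=1, a=42
d=1 and a=2a₀=42 at k=1, so the next step gives (m, d) = (21, 1) again — its k=1 value — and the period has length 1.

[21; 42]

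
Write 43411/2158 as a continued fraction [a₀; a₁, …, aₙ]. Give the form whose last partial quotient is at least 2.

43411 = 20·2158 + 251
2158 = 8·251 + 150
251 = 1·150 + 101
150 = 1·101 + 49
101 = 2·49 + 3
49 = 16·3 + 1
3 = 3·1 + 0  (stop)
So 43411/2158 = [20; 8, 1, 1, 2, 16, 3].

[20; 8, 1, 1, 2, 16, 3]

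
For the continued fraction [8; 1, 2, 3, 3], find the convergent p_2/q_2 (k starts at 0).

26/3

Using pₖ = aₖpₖ₋₁ + pₖ₋₂, qₖ = aₖqₖ₋₁ + qₖ₋₂ (with p₋₁=1, p₋₂=0, q₋₁=0, q₋₂=1):
  k=0: a=8, p=8, q=1
  k=1: a=1, p=9, q=1
  k=2: a=2, p=26, q=3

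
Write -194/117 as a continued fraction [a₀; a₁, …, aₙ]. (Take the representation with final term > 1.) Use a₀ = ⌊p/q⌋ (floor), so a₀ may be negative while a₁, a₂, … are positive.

[-2; 2, 1, 12, 3]

-194 = -2·117 + 40
117 = 2·40 + 37
40 = 1·37 + 3
37 = 12·3 + 1
3 = 3·1 + 0  (stop)
So -194/117 = [-2; 2, 1, 12, 3].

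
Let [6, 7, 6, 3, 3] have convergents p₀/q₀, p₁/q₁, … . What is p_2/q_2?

264/43

Using pₖ = aₖpₖ₋₁ + pₖ₋₂, qₖ = aₖqₖ₋₁ + qₖ₋₂ (with p₋₁=1, p₋₂=0, q₋₁=0, q₋₂=1):
  k=0: a=6, p=6, q=1
  k=1: a=7, p=43, q=7
  k=2: a=6, p=264, q=43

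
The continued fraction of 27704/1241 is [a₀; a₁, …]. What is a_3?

2

27704 = 22·1241 + 402   →  a_0 = 22
1241 = 3·402 + 35   →  a_1 = 3
402 = 11·35 + 17   →  a_2 = 11
35 = 2·17 + 1   →  a_3 = 2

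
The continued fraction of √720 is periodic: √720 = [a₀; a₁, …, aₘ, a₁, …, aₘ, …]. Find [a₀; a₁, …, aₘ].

a₀ = ⌊√720⌋ = 26.
With m₀=0, d₀=1 and mₖ₊₁ = dₖaₖ − mₖ, dₖ₊₁ = (n − mₖ₊₁²)/dₖ, aₖ₊₁ = ⌊(a₀+mₖ₊₁)/dₖ₊₁⌋:
  k=1: m=26, d=44, a=1
  k=2: m=18, d=9, a=4
  k=3: m=18, d=44, a=1
  k=4: m=26, d=1, a=52
d=1 and a=2a₀=52 at k=4, so the next step gives (m, d) = (26, 44) again — its k=1 value — and the period has length 4.

[26; 1, 4, 1, 52]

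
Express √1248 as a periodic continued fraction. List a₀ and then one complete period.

[35; 3, 17, 3, 70]

a₀ = ⌊√1248⌋ = 35.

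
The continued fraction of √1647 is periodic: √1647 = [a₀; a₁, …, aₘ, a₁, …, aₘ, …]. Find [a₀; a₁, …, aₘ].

[40; 1, 1, 2, 1, 1, 80]

a₀ = ⌊√1647⌋ = 40.
With m₀=0, d₀=1 and mₖ₊₁ = dₖaₖ − mₖ, dₖ₊₁ = (n − mₖ₊₁²)/dₖ, aₖ₊₁ = ⌊(a₀+mₖ₊₁)/dₖ₊₁⌋:
  k=1: m=40, d=47, a=1
  k=2: m=7, d=34, a=1
  k=3: m=27, d=27, a=2
  k=4: m=27, d=34, a=1
  k=5: m=7, d=47, a=1
  k=6: m=40, d=1, a=80
d=1 and a=2a₀=80 at k=6, so the next step gives (m, d) = (40, 47) again — its k=1 value — and the period has length 6.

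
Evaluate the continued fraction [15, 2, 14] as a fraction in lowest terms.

449/29

Fold from the inside: start with 14/1.
  2 + 1/14 = 29/14
  15 + 14/29 = 449/29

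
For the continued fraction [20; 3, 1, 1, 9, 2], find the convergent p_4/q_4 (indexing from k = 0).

Using pₖ = aₖpₖ₋₁ + pₖ₋₂, qₖ = aₖqₖ₋₁ + qₖ₋₂ (with p₋₁=1, p₋₂=0, q₋₁=0, q₋₂=1):
  k=0: a=20, p=20, q=1
  k=1: a=3, p=61, q=3
  k=2: a=1, p=81, q=4
  k=3: a=1, p=142, q=7
  k=4: a=9, p=1359, q=67

1359/67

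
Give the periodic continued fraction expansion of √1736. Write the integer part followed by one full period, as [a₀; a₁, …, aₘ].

a₀ = ⌊√1736⌋ = 41.
With m₀=0, d₀=1 and mₖ₊₁ = dₖaₖ − mₖ, dₖ₊₁ = (n − mₖ₊₁²)/dₖ, aₖ₊₁ = ⌊(a₀+mₖ₊₁)/dₖ₊₁⌋:
  k=1: m=41, d=55, a=1
  k=2: m=14, d=28, a=1
  k=3: m=14, d=55, a=1
  k=4: m=41, d=1, a=82
d=1 and a=2a₀=82 at k=4, so the next step gives (m, d) = (41, 55) again — its k=1 value — and the period has length 4.

[41; 1, 1, 1, 82]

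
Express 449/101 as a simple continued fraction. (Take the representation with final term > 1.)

[4; 2, 4, 11]

449 = 4*101 + 45
101 = 2*45 + 11
45 = 4*11 + 1
11 = 11*1 + 0  (stop)
So 449/101 = [4; 2, 4, 11].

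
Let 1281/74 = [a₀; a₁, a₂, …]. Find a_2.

1281 = 17·74 + 23   →  a_0 = 17
74 = 3·23 + 5   →  a_1 = 3
23 = 4·5 + 3   →  a_2 = 4

4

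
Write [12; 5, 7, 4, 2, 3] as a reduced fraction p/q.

14036/1151

Fold from the inside: start with 3/1.
  2 + 1/3 = 7/3
  4 + 3/7 = 31/7
  7 + 7/31 = 224/31
  5 + 31/224 = 1151/224
  12 + 224/1151 = 14036/1151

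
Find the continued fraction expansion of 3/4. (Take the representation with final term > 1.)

3 = 0·4 + 3
4 = 1·3 + 1
3 = 3·1 + 0  (stop)
So 3/4 = [0; 1, 3].

[0; 1, 3]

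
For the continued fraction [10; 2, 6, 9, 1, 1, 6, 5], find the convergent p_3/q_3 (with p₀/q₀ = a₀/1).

Using pₖ = aₖpₖ₋₁ + pₖ₋₂, qₖ = aₖqₖ₋₁ + qₖ₋₂ (with p₋₁=1, p₋₂=0, q₋₁=0, q₋₂=1):
  k=0: a=10, p=10, q=1
  k=1: a=2, p=21, q=2
  k=2: a=6, p=136, q=13
  k=3: a=9, p=1245, q=119

1245/119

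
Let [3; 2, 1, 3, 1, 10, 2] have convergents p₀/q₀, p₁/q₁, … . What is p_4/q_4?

Using pₖ = aₖpₖ₋₁ + pₖ₋₂, qₖ = aₖqₖ₋₁ + qₖ₋₂ (with p₋₁=1, p₋₂=0, q₋₁=0, q₋₂=1):
  k=0: a=3, p=3, q=1
  k=1: a=2, p=7, q=2
  k=2: a=1, p=10, q=3
  k=3: a=3, p=37, q=11
  k=4: a=1, p=47, q=14

47/14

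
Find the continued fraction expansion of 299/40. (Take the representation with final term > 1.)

[7; 2, 9, 2]

299 = 7×40 + 19
40 = 2×19 + 2
19 = 9×2 + 1
2 = 2×1 + 0  (stop)
So 299/40 = [7; 2, 9, 2].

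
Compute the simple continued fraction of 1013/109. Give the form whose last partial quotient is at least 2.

1013 = 9×109 + 32
109 = 3×32 + 13
32 = 2×13 + 6
13 = 2×6 + 1
6 = 6×1 + 0  (stop)
So 1013/109 = [9; 3, 2, 2, 6].

[9; 3, 2, 2, 6]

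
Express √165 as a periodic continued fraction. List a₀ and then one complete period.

a₀ = ⌊√165⌋ = 12.

[12; 1, 5, 2, 5, 1, 24]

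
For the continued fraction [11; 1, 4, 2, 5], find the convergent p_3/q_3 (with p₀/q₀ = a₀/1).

130/11

Using pₖ = aₖpₖ₋₁ + pₖ₋₂, qₖ = aₖqₖ₋₁ + qₖ₋₂ (with p₋₁=1, p₋₂=0, q₋₁=0, q₋₂=1):
  k=0: a=11, p=11, q=1
  k=1: a=1, p=12, q=1
  k=2: a=4, p=59, q=5
  k=3: a=2, p=130, q=11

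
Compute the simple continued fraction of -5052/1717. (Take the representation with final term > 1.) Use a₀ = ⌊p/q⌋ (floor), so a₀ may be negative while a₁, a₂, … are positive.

[-3; 17, 2, 1, 10, 3]

-5052 = -3*1717 + 99
1717 = 17*99 + 34
99 = 2*34 + 31
34 = 1*31 + 3
31 = 10*3 + 1
3 = 3*1 + 0  (stop)
So -5052/1717 = [-3; 17, 2, 1, 10, 3].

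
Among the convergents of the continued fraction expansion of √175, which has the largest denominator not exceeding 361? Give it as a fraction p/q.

√175 = [13; 4, 2, 1, 2, 4, 26, …] (period length 6).
Convergents:
  p_0/q_0 = 13/1
  p_1/q_1 = 53/4
  p_2/q_2 = 119/9
  p_3/q_3 = 172/13
  p_4/q_4 = 463/35
  p_5/q_5 = 2024/153
  p_6/q_6 = 53087/4013
q_5 = 153 ≤ 361 < 4013 = q_6, so the answer is 2024/153.

2024/153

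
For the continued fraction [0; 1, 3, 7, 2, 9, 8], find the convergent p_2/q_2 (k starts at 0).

3/4

Using pₖ = aₖpₖ₋₁ + pₖ₋₂, qₖ = aₖqₖ₋₁ + qₖ₋₂ (with p₋₁=1, p₋₂=0, q₋₁=0, q₋₂=1):
  k=0: a=0, p=0, q=1
  k=1: a=1, p=1, q=1
  k=2: a=3, p=3, q=4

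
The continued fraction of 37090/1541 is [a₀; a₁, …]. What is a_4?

37090 = 24·1541 + 106   →  a_0 = 24
1541 = 14·106 + 57   →  a_1 = 14
106 = 1·57 + 49   →  a_2 = 1
57 = 1·49 + 8   →  a_3 = 1
49 = 6·8 + 1   →  a_4 = 6

6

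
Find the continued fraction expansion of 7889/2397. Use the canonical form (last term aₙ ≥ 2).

7889 = 3×2397 + 698
2397 = 3×698 + 303
698 = 2×303 + 92
303 = 3×92 + 27
92 = 3×27 + 11
27 = 2×11 + 5
11 = 2×5 + 1
5 = 5×1 + 0  (stop)
So 7889/2397 = [3; 3, 2, 3, 3, 2, 2, 5].

[3; 3, 2, 3, 3, 2, 2, 5]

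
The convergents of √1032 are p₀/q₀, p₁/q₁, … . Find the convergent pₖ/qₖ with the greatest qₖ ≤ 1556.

16480/513

√1032 = [32; 8, 64, …] (period length 2).
Convergents:
  p_0/q_0 = 32/1
  p_1/q_1 = 257/8
  p_2/q_2 = 16480/513
  p_3/q_3 = 132097/4112
q_2 = 513 ≤ 1556 < 4112 = q_3, so the answer is 16480/513.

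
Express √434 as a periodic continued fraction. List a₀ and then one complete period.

[20; 1, 4, 1, 40]

a₀ = ⌊√434⌋ = 20.
With m₀=0, d₀=1 and mₖ₊₁ = dₖaₖ − mₖ, dₖ₊₁ = (n − mₖ₊₁²)/dₖ, aₖ₊₁ = ⌊(a₀+mₖ₊₁)/dₖ₊₁⌋:
  k=1: m=20, d=34, a=1
  k=2: m=14, d=7, a=4
  k=3: m=14, d=34, a=1
  k=4: m=20, d=1, a=40
d=1 and a=2a₀=40 at k=4, so the next step gives (m, d) = (20, 34) again — its k=1 value — and the period has length 4.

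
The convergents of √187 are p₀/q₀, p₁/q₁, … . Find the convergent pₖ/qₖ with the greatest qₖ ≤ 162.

√187 = [13; 1, 2, 13, 2, 1, 26, …] (period length 6).
Convergents:
  p_0/q_0 = 13/1
  p_1/q_1 = 14/1
  p_2/q_2 = 41/3
  p_3/q_3 = 547/40
  p_4/q_4 = 1135/83
  p_5/q_5 = 1682/123
  p_6/q_6 = 44867/3281
q_5 = 123 ≤ 162 < 3281 = q_6, so the answer is 1682/123.

1682/123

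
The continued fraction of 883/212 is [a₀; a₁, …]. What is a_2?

883 = 4·212 + 35   →  a_0 = 4
212 = 6·35 + 2   →  a_1 = 6
35 = 17·2 + 1   →  a_2 = 17

17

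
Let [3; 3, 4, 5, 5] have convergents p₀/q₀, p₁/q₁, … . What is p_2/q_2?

43/13

Using pₖ = aₖpₖ₋₁ + pₖ₋₂, qₖ = aₖqₖ₋₁ + qₖ₋₂ (with p₋₁=1, p₋₂=0, q₋₁=0, q₋₂=1):
  k=0: a=3, p=3, q=1
  k=1: a=3, p=10, q=3
  k=2: a=4, p=43, q=13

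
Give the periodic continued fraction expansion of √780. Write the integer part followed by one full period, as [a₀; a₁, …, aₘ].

[27; 1, 12, 1, 54]

a₀ = ⌊√780⌋ = 27.
With m₀=0, d₀=1 and mₖ₊₁ = dₖaₖ − mₖ, dₖ₊₁ = (n − mₖ₊₁²)/dₖ, aₖ₊₁ = ⌊(a₀+mₖ₊₁)/dₖ₊₁⌋:
  k=1: m=27, d=51, a=1
  k=2: m=24, d=4, a=12
  k=3: m=24, d=51, a=1
  k=4: m=27, d=1, a=54
d=1 and a=2a₀=54 at k=4, so the next step gives (m, d) = (27, 51) again — its k=1 value — and the period has length 4.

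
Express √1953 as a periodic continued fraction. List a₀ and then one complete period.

a₀ = ⌊√1953⌋ = 44.
With m₀=0, d₀=1 and mₖ₊₁ = dₖaₖ − mₖ, dₖ₊₁ = (n − mₖ₊₁²)/dₖ, aₖ₊₁ = ⌊(a₀+mₖ₊₁)/dₖ₊₁⌋:
  k=1: m=44, d=17, a=5
  k=2: m=41, d=16, a=5
  k=3: m=39, d=27, a=3
  k=4: m=42, d=7, a=12
  k=5: m=42, d=27, a=3
  k=6: m=39, d=16, a=5
  k=7: m=41, d=17, a=5
  k=8: m=44, d=1, a=88
d=1 and a=2a₀=88 at k=8, so the next step gives (m, d) = (44, 17) again — its k=1 value — and the period has length 8.

[44; 5, 5, 3, 12, 3, 5, 5, 88]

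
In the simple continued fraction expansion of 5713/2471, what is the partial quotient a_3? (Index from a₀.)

5713 = 2·2471 + 771   →  a_0 = 2
2471 = 3·771 + 158   →  a_1 = 3
771 = 4·158 + 139   →  a_2 = 4
158 = 1·139 + 19   →  a_3 = 1

1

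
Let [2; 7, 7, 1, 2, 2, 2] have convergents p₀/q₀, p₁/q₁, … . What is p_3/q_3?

Using pₖ = aₖpₖ₋₁ + pₖ₋₂, qₖ = aₖqₖ₋₁ + qₖ₋₂ (with p₋₁=1, p₋₂=0, q₋₁=0, q₋₂=1):
  k=0: a=2, p=2, q=1
  k=1: a=7, p=15, q=7
  k=2: a=7, p=107, q=50
  k=3: a=1, p=122, q=57

122/57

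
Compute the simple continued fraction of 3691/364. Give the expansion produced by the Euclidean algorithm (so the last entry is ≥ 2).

[10; 7, 7, 3, 2]

3691 = 10×364 + 51
364 = 7×51 + 7
51 = 7×7 + 2
7 = 3×2 + 1
2 = 2×1 + 0  (stop)
So 3691/364 = [10; 7, 7, 3, 2].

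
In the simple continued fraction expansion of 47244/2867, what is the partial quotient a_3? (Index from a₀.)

47244 = 16·2867 + 1372   →  a_0 = 16
2867 = 2·1372 + 123   →  a_1 = 2
1372 = 11·123 + 19   →  a_2 = 11
123 = 6·19 + 9   →  a_3 = 6

6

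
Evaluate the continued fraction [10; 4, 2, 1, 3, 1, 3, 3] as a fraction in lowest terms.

7713/754

Fold from the inside: start with 3/1.
  3 + 1/3 = 10/3
  1 + 3/10 = 13/10
  3 + 10/13 = 49/13
  1 + 13/49 = 62/49
  2 + 49/62 = 173/62
  4 + 62/173 = 754/173
  10 + 173/754 = 7713/754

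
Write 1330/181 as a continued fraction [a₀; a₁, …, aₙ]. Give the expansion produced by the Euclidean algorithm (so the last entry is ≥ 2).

1330 = 7·181 + 63
181 = 2·63 + 55
63 = 1·55 + 8
55 = 6·8 + 7
8 = 1·7 + 1
7 = 7·1 + 0  (stop)
So 1330/181 = [7; 2, 1, 6, 1, 7].

[7; 2, 1, 6, 1, 7]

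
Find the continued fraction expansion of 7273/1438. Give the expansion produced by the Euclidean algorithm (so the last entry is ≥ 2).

7273 = 5×1438 + 83
1438 = 17×83 + 27
83 = 3×27 + 2
27 = 13×2 + 1
2 = 2×1 + 0  (stop)
So 7273/1438 = [5; 17, 3, 13, 2].

[5; 17, 3, 13, 2]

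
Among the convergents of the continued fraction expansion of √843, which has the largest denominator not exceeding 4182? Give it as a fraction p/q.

√843 = [29; 29, 58, …] (period length 2).
Convergents:
  p_0/q_0 = 29/1
  p_1/q_1 = 842/29
  p_2/q_2 = 48865/1683
  p_3/q_3 = 1417927/48836
q_2 = 1683 ≤ 4182 < 48836 = q_3, so the answer is 48865/1683.

48865/1683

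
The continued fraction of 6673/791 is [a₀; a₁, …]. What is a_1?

6673 = 8·791 + 345   →  a_0 = 8
791 = 2·345 + 101   →  a_1 = 2

2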